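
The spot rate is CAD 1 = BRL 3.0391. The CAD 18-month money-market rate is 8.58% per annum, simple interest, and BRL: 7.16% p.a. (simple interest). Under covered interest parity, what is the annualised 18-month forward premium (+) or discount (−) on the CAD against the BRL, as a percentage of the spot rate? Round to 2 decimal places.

-1.26%

T = 18/12 years.
No-arbitrage forward: 3.0391 × 1.107400 / 1.128700 = 2.9817483 BRL/CAD.
Annualised premium = (F − S)/S × (1/T) = (2.9817483 − 3.0391)/3.0391 ÷ (18/12) = -1.26%.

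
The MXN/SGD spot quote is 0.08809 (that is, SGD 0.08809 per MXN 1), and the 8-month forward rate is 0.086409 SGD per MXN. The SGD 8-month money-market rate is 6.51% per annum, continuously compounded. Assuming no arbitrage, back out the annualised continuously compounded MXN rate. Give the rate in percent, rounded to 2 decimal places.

9.40%

T = 8/12 years.
F/S = 0.086409/0.08809 = 0.9809172 = (growth of SGD) / (growth of MXN).
The SGD side grows by e^(0.0651×8/12) = 1.0443556.
Hence g_MXN = 1.0646725.
r = ln(1.0646725)/(8/12) = 0.094001 → 9.40%.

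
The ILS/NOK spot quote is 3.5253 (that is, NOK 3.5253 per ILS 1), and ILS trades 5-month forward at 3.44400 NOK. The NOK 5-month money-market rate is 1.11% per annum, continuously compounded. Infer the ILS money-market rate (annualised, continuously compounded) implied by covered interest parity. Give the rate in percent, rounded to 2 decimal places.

6.71%

T = 5/12 years.
CIP gives F = S · g_NOK/g_ILS, so g_NOK/g_ILS = 3.444/3.5253 = 0.9769381.
NOK growth factor: e^(0.0111×5/12) = 1.0046357.
That pins the ILS growth at 1.0283514.
r = ln(1.0283514)/(5/12) = 0.067097 → 6.71%.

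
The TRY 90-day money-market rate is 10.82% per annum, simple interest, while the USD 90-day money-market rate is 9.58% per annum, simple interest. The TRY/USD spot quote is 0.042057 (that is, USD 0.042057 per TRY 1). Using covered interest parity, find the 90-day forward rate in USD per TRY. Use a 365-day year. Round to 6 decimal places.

T = 90/365 years.
USD accumulates by 1 + 0.0958×90/365 = 1.0236219.
Growth of 1 TRY over T: 1 + 0.1082×90/365 = 1.0266795.
So F = 0.042057 × 1.0236219 / 1.0266795 = 0.04193175 (USD/TRY).

0.041932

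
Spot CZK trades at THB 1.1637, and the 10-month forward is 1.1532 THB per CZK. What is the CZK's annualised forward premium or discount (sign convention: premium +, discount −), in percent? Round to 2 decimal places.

T = 10/12 years.
(F − S)/S = (1.1532 − 1.1637)/1.1637 = -0.0090229.
Per annum: -0.0090229 / (10/12) = -0.010827 = -1.08%.

-1.08%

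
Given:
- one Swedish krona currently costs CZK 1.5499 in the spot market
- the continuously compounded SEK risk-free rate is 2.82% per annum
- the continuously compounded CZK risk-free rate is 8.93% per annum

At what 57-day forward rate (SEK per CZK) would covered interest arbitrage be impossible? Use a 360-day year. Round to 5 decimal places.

T = 57/360 years.
Growth of 1 CZK over T: e^(0.0893×57/360) = 1.0142396.
SEK growth factor: e^(0.0282×57/360) = 1.004475.
Forward (CZK per SEK) = 1.5499 × 1.0142396 / 1.004475 = 1.564967.
Quoted the other way: 1/1.564967 = 0.63899 SEK per CZK.

0.63899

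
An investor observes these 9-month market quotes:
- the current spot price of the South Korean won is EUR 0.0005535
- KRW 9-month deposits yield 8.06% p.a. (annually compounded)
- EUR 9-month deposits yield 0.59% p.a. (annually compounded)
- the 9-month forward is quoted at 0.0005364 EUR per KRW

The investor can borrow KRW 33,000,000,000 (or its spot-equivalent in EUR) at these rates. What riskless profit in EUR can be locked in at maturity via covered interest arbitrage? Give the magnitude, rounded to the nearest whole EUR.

T = 9/12 years.
Route A — deposit KRW, sell forward: 33,000,000,000 × 1.0598605383 × 0.0005364 = EUR 18,760,803.36.
Route B — convert at spot, deposit EUR: 33,000,000,000 × 0.0005535 × 1.0044217446 = EUR 18,346,265.38.
The quoted forward overvalues KRW, so borrow EUR, buy KRW at spot, deposit the KRW at 8.06%, and sell the proceeds forward at 0.0005364.
Profit = 18,760,803.36 − 18,346,265.38 = EUR 414,538.

EUR 414,538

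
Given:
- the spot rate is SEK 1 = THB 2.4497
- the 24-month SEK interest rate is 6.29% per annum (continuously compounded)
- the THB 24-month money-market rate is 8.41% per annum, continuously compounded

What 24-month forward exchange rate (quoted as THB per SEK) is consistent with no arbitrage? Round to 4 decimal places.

2.5558

T = 2 years.
Growth of 1 THB over T: e^(0.0841×2) = 1.1831732.
Growth of 1 SEK over T: e^(0.0629×2) = 1.1340553.
Forward (THB per SEK) = 2.4497 × 1.1831732 / 1.1340553 = 2.555801.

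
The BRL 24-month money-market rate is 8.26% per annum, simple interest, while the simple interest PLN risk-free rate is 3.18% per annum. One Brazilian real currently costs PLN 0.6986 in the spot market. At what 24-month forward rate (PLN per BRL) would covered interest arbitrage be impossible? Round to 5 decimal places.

T = 2 years.
Growth of 1 PLN over T: 1 + 0.0318×2 = 1.063600.
BRL accumulates by 1 + 0.0826×2 = 1.165200.
Forward (PLN per BRL) = 0.6986 × 1.063600 / 1.165200 = 0.6376853.

0.63769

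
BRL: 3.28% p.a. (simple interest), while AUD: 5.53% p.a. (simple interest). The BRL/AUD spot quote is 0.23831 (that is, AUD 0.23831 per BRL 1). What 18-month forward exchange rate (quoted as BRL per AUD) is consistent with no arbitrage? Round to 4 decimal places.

T = 18/12 years.
AUD growth factor: 1 + 0.0553×18/12 = 1.082950.
BRL growth factor: 1 + 0.0328×18/12 = 1.049200.
CIP: F = S · (grow AUD)/(grow BRL) = 0.23831 × 1.082950/1.049200 = 0.2459758 AUD per BRL.
Quoted the other way: 1/0.2459758 = 4.0654 BRL per AUD.

4.0654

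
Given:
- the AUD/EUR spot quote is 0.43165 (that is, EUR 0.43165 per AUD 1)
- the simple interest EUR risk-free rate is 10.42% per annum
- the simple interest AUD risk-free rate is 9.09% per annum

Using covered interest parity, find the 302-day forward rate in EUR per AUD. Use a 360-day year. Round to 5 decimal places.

T = 302/360 years.
EUR growth factor: 1 + 0.1042×302/360 = 1.0874122.
AUD growth factor: 1 + 0.0909×302/360 = 1.076255.
Forward (EUR per AUD) = 0.43165 × 1.0874122 / 1.076255 = 0.4361248.

0.43612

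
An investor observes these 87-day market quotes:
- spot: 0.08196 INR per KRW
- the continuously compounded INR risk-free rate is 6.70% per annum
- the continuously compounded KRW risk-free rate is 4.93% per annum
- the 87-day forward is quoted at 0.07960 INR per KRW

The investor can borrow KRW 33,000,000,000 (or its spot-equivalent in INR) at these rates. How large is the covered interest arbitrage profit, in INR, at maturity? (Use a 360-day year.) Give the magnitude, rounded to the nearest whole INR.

INR 90,546,432

T = 87/360 years.
Route A — deposit KRW, sell forward: 33,000,000,000 × 1.011985423056 × 0.07960 = INR 2,658,283,309.28.
Route B — convert at spot, deposit INR: 33,000,000,000 × 0.08196 × 1.01632346207 = INR 2,748,829,741.39.
The quoted forward undervalues KRW, so borrow KRW, convert to INR at spot, deposit the INR at 6.70%, and buy KRW forward at 0.07960 to cover the loan.
The gap between the two covered legs is INR 90,546,432.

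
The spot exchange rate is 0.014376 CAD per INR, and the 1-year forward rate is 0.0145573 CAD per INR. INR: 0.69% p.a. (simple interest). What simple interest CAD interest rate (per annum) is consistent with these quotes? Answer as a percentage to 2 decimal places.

T = 1 year.
By CIP, F/S equals the CAD-to-INR growth ratio: 0.0145573/0.014376 = 1.0126113.
INR growth factor: 1 + 0.0069×1 = 1.006900.
That pins the CAD growth at 1.0195983.
r = (1.0195983 − 1)/1 = 0.019598 → 1.96%.

1.96%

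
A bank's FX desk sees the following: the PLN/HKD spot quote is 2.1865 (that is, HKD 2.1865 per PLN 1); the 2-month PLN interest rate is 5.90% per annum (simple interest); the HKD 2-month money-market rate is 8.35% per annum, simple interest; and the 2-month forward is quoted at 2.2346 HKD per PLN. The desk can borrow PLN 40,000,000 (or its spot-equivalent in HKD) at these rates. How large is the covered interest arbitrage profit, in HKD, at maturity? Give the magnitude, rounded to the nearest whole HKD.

T = 2/12 years.
Invest the PLN and cover forward: 40,000,000 × 1.0098333333 × 2.2346 = HKD 90,262,942.66.
Convert at spot and invest in HKD: 40,000,000 × 2.1865 × 1.0139166667 = HKD 88,677,151.67.
The quoted forward overvalues PLN, so borrow HKD, buy PLN at spot, deposit the PLN at 5.90%, and sell the proceeds forward at 2.2346.
Profit = 90,262,942.66 − 88,677,151.67 = HKD 1,585,791.

HKD 1,585,791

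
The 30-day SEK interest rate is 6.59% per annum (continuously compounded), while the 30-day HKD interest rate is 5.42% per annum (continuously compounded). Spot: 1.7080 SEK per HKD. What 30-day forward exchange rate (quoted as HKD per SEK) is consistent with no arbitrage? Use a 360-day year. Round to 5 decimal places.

0.58491

T = 30/360 years.
SEK accumulates by e^(0.0659×30/360) = 1.0055068.
HKD accumulates by e^(0.0542×30/360) = 1.0045269.
Forward (SEK per HKD) = 1.708 × 1.0055068 / 1.0045269 = 1.709666.
Quoted the other way: 1/1.709666 = 0.58491 HKD per SEK.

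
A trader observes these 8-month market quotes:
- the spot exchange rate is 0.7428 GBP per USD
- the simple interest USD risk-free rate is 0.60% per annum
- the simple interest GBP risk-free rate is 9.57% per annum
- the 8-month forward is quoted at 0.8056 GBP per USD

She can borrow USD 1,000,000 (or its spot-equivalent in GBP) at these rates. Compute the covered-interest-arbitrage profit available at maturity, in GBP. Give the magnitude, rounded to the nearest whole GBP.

T = 8/12 years.
Invest the USD and cover forward: 1,000,000 × 1.004000 × 0.8056 = GBP 808,822.40.
Convert at spot and invest in GBP: 1,000,000 × 0.7428 × 1.063800 = GBP 790,190.64.
The quoted forward overvalues USD, so borrow GBP, buy USD at spot, deposit the USD at 0.60%, and sell the proceeds forward at 0.8056.
Profit = 808,822.40 − 790,190.64 = GBP 18,632.

GBP 18,632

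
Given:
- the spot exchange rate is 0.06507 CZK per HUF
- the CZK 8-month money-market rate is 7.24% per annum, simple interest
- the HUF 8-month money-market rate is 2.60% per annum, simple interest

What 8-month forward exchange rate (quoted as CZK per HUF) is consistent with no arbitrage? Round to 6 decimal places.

T = 8/12 years.
CZK growth factor: 1 + 0.0724×8/12 = 1.0482667.
HUF growth factor: 1 + 0.0260×8/12 = 1.0173333.
Forward (CZK per HUF) = 0.06507 × 1.0482667 / 1.0173333 = 0.06704854.

0.067049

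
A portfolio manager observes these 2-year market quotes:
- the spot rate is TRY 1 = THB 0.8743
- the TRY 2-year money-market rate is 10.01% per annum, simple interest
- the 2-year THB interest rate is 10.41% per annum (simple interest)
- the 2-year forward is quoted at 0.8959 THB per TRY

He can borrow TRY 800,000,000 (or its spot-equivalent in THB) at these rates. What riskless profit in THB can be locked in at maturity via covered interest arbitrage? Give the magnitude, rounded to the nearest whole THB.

THB 15,143,936

T = 2 years.
Route A — deposit TRY, sell forward: 800,000,000 × 1.200200 × 0.8959 = THB 860,207,344.00.
Route B — convert at spot, deposit THB: 800,000,000 × 0.8743 × 1.208200 = THB 845,063,408.00.
The quoted forward overvalues TRY, so borrow THB, buy TRY at spot, deposit the TRY at 10.01%, and sell the proceeds forward at 0.8959.
Arbitrage profit = |860,207,344.00 − 845,063,408.00| = THB 15,143,936.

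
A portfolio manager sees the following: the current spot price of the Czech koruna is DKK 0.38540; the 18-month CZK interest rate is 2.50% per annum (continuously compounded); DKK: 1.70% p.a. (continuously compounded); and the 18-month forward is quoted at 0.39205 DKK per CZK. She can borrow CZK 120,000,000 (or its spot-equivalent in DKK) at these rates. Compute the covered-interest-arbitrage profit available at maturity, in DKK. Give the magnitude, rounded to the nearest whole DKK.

DKK 1,401,233

T = 18/12 years.
Keep in CZK, deliver into the forward: 120,000,000·1.0382119971·0.39205 = DKK 48,843,721.62.
Swap to DKK now, deposit: 120,000,000·0.38540·1.0258279063 = DKK 47,442,489.01.
The quoted forward overvalues CZK, so borrow DKK, buy CZK at spot, deposit the CZK at 2.50%, and sell the proceeds forward at 0.39205.
Profit = 48,843,721.62 − 47,442,489.01 = DKK 1,401,233.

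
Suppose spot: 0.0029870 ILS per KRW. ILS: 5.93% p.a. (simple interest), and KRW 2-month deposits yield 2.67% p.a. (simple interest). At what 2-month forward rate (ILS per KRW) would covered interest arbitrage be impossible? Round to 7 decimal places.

T = 2/12 years.
ILS accumulates by 1 + 0.0593×2/12 = 1.0098833.
KRW growth factor: 1 + 0.0267×2/12 = 1.004450.
So F = 0.002987 × 1.0098833 / 1.004450 = 0.003003157 (ILS/KRW).

0.0030032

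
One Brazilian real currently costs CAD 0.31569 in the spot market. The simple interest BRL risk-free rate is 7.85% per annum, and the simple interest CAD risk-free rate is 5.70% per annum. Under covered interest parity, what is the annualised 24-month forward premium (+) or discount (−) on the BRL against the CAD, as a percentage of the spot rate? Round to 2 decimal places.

-1.86%

T = 2 years.
F = S · g_CAD/g_BRL = 0.31569 × 1.114000/1.157000 = 0.30395736.
(F − S)/S ÷ T = (0.30395736 − 0.31569)/0.31569/2 = -0.018583 → -1.86%.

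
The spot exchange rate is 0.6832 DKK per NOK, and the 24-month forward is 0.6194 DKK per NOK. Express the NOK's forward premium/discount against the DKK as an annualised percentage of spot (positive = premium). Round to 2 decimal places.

-4.67%

T = 2 years.
Period premium: (0.6194 − 0.6832)/0.6832 = -0.0933841.
Annualise by dividing by T: -0.0933841 / 2 = -0.046692 → -4.67%.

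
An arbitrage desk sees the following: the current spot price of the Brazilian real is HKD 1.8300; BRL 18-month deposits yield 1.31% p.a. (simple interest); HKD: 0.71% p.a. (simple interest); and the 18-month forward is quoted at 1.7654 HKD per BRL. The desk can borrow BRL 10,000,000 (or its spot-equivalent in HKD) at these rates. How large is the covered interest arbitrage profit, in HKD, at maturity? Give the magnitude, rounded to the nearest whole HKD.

HKD 493,994

T = 18/12 years.
Route A — deposit BRL, sell forward: 10,000,000 × 1.019650 × 1.7654 = HKD 18,000,901.10.
Route B — convert at spot, deposit HKD: 10,000,000 × 1.8300 × 1.010650 = HKD 18,494,895.00.
The quoted forward undervalues BRL, so borrow BRL, convert to HKD at spot, deposit the HKD at 0.71%, and buy BRL forward at 1.7654 to cover the loan.
Profit = 18,494,895.00 − 18,000,901.10 = HKD 493,994.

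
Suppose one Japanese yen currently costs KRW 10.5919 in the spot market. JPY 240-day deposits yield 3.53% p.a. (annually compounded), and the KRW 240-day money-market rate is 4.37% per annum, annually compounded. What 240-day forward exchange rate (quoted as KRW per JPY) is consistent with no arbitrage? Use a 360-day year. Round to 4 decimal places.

10.6491

T = 240/360 years.
KRW growth factor: (1 + 0.0437)^(240/360) = 1.02892516.
Growth of 1 JPY over T: (1 + 0.0353)^(240/360) = 1.02339701.
So F = 10.5919 × 1.02892516 / 1.02339701 = 10.649115 (KRW/JPY).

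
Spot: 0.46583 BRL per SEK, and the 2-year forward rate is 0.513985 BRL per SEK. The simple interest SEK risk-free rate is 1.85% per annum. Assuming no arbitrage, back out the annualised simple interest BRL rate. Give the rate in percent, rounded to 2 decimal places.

7.21%

T = 2 years.
CIP gives F = S · g_BRL/g_SEK, so g_BRL/g_SEK = 0.513985/0.46583 = 1.1033746.
The SEK side grows by 1 + 0.0185×2 = 1.037000.
So the BRL growth factor = 1.1441995.
r = (1.1441995 − 1)/2 = 0.072100 → 7.21%.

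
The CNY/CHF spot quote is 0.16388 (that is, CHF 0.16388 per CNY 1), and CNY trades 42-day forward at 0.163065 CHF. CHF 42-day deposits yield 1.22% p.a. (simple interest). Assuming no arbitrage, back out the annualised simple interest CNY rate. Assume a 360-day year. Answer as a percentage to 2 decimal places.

5.51%

T = 42/360 years.
By CIP, F/S equals the CHF-to-CNY growth ratio: 0.163065/0.16388 = 0.9950268.
CHF growth factor: 1 + 0.0122×42/360 = 1.0014233.
Hence g_CNY = 1.0064285.
(1.0064285 − 1)/T = 0.055101, i.e. 5.51%.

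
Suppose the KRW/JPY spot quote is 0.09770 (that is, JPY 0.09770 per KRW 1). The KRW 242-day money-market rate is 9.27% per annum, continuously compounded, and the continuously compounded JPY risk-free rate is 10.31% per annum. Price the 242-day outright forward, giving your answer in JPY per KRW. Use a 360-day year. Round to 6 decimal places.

0.098385

T = 242/360 years.
Growth of 1 JPY over T: e^(0.1031×242/360) = 1.0717642.
KRW growth factor: e^(0.0927×242/360) = 1.0642975.
So F = 0.0977 × 1.0717642 / 1.0642975 = 0.09838543 (JPY/KRW).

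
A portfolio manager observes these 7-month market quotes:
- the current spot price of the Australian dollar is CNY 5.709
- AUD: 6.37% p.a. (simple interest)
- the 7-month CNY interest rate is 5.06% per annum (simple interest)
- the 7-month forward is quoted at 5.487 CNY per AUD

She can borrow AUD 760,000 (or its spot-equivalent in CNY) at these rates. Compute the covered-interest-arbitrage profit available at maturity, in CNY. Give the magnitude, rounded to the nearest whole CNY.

CNY 141,833

T = 7/12 years.
Route A — deposit AUD, sell forward: 760,000 × 1.037158333 × 5.487 = CNY 4,325,074.71.
Route B — convert at spot, deposit CNY: 760,000 × 5.709 × 1.029516667 = CNY 4,466,908.10.
The quoted forward undervalues AUD, so borrow AUD, convert to CNY at spot, deposit the CNY at 5.06%, and buy AUD forward at 5.487 to cover the loan.
The gap between the two covered legs is CNY 141,833.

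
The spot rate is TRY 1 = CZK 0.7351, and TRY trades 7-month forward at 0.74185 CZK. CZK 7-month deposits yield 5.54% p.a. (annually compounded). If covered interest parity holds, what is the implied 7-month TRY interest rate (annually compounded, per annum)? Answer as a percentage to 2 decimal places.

3.90%

T = 7/12 years.
By CIP, F/S equals the CZK-to-TRY growth ratio: 0.74185/0.7351 = 1.0091824.
The CZK side grows by (1 + 0.0554)^(7/12) = 1.0319531.
So the TRY growth factor = 1.0225635.
r = 1.0225635^(12/7) − 1 = 0.038991 → 3.90%.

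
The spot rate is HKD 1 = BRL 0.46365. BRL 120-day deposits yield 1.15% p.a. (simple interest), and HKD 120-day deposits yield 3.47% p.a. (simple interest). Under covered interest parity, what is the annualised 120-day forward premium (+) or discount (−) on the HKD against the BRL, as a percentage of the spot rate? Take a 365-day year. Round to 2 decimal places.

T = 120/365 years.
CIP forward (BRL per HKD) = 0.46365 × 1.0037808/1.0114082 = 0.46015345.
Annualised premium = (F − S)/S × (1/T) = (0.46015345 − 0.46365)/0.46365 ÷ (120/365) = -2.29%.

-2.29%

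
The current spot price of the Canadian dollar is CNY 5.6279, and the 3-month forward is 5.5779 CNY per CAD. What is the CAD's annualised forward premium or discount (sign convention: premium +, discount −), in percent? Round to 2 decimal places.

-3.55%

T = 3/12 years.
(F − S)/S = (5.5779 − 5.6279)/5.6279 = -0.0088843.
Per annum: -0.0088843 / (3/12) = -0.035537 = -3.55%.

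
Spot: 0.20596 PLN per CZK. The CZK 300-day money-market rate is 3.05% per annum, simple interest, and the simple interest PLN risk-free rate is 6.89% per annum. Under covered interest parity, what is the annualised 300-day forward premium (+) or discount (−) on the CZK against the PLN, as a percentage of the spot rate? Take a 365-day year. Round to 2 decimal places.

+3.75%

T = 300/365 years.
No-arbitrage forward: 0.20596 × 1.0566301 / 1.0250685 = 0.21230146 PLN/CZK.
Annualised premium = (F − S)/S × (1/T) = (0.21230146 − 0.20596)/0.20596 ÷ (300/365) = 3.75%.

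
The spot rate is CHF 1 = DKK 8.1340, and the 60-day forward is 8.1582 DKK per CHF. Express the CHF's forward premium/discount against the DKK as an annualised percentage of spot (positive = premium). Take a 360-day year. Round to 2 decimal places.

+1.79%

T = 60/360 years.
CHF trades forward at +0.29752% vs spot over the period.
Annualise by dividing by T: 0.0029752 / (60/360) = 0.017851 → 1.79%.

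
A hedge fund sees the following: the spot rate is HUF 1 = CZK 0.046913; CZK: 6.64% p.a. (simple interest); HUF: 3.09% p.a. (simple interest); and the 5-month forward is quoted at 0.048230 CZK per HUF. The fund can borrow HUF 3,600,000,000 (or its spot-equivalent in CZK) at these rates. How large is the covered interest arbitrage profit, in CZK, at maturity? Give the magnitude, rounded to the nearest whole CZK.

T = 5/12 years.
Keep in HUF, deliver into the forward: 3,600,000,000·1.012875·0.048230 = CZK 175,863,460.50.
Swap to CZK now, deposit: 3,600,000,000·0.046913·1.02766666667 = CZK 173,559,334.80.
The quoted forward overvalues HUF, so borrow CZK, buy HUF at spot, deposit the HUF at 3.09%, and sell the proceeds forward at 0.048230.
The gap between the two covered legs is CZK 2,304,126.

CZK 2,304,126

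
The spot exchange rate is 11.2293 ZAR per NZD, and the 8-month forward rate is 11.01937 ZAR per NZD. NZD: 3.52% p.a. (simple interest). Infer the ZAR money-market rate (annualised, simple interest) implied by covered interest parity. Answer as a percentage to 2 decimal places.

0.65%

T = 8/12 years.
By CIP, F/S equals the ZAR-to-NZD growth ratio: 11.01937/11.2293 = 0.9813052.
NZD growth factor: 1 + 0.0352×8/12 = 1.0234667.
So the ZAR growth factor = 1.0043332.
(1.0043332 − 1)/T = 0.006500, i.e. 0.65%.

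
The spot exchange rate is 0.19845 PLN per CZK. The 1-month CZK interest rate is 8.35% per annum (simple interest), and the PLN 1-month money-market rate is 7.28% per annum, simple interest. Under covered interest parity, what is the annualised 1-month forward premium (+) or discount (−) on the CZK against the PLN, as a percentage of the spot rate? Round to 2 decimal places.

T = 1/12 years.
F = S · g_PLN/g_CZK = 0.19845 × 1.0060667/1.0069583 = 0.19827428.
(F − S)/S ÷ T = (0.19827428 − 0.19845)/0.19845/(1/12) = -0.010626 → -1.06%.

-1.06%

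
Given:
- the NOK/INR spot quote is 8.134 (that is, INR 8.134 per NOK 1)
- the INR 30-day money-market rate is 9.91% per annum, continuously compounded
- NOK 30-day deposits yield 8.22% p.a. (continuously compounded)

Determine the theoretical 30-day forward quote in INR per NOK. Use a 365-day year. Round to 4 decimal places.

8.1453

T = 30/365 years.
INR growth factor: e^(0.0991×30/365) = 1.0081785.
NOK growth factor: e^(0.0822×30/365) = 1.006779.
Forward (INR per NOK) = 8.134 × 1.0081785 / 1.006779 = 8.145307.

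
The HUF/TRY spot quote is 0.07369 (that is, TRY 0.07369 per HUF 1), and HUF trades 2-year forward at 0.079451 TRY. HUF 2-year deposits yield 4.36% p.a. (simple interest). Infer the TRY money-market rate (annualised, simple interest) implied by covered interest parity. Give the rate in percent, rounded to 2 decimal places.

T = 2 years.
F/S = 0.079451/0.07369 = 1.0781789 = (growth of TRY) / (growth of HUF).
HUF growth factor: 1 + 0.0436×2 = 1.087200.
That pins the TRY growth at 1.1721961.
r = (1.1721961 − 1)/2 = 0.086098 → 8.61%.

8.61%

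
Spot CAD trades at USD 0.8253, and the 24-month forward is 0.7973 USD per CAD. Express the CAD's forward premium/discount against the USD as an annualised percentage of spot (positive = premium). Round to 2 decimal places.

-1.70%

T = 2 years.
(F − S)/S = (0.7973 − 0.8253)/0.8253 = -0.0339271.
×(1/T) gives -1.70% p.a.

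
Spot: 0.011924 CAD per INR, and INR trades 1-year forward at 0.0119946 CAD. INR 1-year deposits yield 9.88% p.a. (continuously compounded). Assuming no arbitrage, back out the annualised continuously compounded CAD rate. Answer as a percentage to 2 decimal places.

T = 1 year.
CIP gives F = S · g_CAD/g_INR, so g_CAD/g_INR = 0.0119946/0.011924 = 1.0059208.
The INR side grows by e^(0.0988×1) = 1.1038455.
So the CAD growth factor = 1.1103811.
r = ln(1.1103811)/1 = 0.104703 → 10.47%.

10.47%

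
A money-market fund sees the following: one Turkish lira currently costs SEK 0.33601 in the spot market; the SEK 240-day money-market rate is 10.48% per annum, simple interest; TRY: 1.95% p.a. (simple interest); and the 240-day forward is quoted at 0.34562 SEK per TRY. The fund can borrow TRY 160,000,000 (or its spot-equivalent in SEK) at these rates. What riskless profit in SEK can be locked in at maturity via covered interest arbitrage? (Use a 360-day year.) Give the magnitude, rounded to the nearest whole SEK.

SEK 1,499,654

T = 240/360 years.
Route A — deposit TRY, sell forward: 160,000,000 × 1.013000 × 0.34562 = SEK 56,018,089.60.
Route B — convert at spot, deposit SEK: 160,000,000 × 0.33601 × 1.0698666667 = SEK 57,517,743.79.
The quoted forward undervalues TRY, so borrow TRY, convert to SEK at spot, deposit the SEK at 10.48%, and buy TRY forward at 0.34562 to cover the loan.
Profit = 57,517,743.79 − 56,018,089.60 = SEK 1,499,654.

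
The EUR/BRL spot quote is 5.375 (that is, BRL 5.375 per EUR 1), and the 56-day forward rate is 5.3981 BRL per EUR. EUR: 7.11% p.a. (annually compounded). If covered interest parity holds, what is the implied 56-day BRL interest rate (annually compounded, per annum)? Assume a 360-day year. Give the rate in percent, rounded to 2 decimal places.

10.10%

T = 56/360 years.
F/S = 5.3981/5.375 = 1.0042977 = (growth of BRL) / (growth of EUR).
The EUR side grows by (1 + 0.0711)^(56/360) = 1.0107418.
So the BRL growth factor = 1.0150857.
Annualise: 1.0150857^(360/56) − 1 = 0.101040 = 10.10%.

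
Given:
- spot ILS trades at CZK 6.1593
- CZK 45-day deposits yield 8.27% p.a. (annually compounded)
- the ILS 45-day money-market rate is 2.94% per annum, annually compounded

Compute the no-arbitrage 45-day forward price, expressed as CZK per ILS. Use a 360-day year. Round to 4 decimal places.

T = 45/360 years.
CZK growth factor: (1 + 0.0827)^(45/360) = 1.0099817.
Growth of 1 ILS over T: (1 + 0.0294)^(45/360) = 1.0036286.
So F = 6.1593 × 1.0099817 / 1.0036286 = 6.198289 (CZK/ILS).

6.1983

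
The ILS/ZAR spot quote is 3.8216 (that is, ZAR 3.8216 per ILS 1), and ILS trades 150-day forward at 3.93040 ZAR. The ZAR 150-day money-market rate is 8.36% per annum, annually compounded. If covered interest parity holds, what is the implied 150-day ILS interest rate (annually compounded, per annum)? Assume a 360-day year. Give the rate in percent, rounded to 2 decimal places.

T = 150/360 years.
By CIP, F/S equals the ZAR-to-ILS growth ratio: 3.9304/3.8216 = 1.0284698.
The ZAR side grows by (1 + 0.0836)^(150/360) = 1.0340195.
So the ILS growth factor = 1.0053961.
Annualise: 1.0053961^(360/150) − 1 = 0.013000 = 1.30%.

1.30%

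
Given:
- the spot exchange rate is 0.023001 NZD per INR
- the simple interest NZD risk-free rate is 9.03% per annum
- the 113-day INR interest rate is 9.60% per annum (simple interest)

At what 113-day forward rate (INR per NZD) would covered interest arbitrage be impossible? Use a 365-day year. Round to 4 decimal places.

43.5510

T = 113/365 years.
Growth of 1 NZD over T: 1 + 0.0903×113/365 = 1.02795589.
Growth of 1 INR over T: 1 + 0.0960×113/365 = 1.02972055.
Forward (NZD per INR) = 0.023001 × 1.02795589 / 1.02972055 = 0.022961583.
Invert for INR per NZD: 1 / 0.022961583 = 43.5510.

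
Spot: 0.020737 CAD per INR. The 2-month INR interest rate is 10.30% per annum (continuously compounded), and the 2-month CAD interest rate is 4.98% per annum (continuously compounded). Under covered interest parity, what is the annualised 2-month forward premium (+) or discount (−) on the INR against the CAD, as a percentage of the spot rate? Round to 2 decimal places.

-5.30%

T = 2/12 years.
CIP forward (CAD per INR) = 0.020737 × 1.0083345/1.0173149 = 0.020553943.
(F − S)/S ÷ T = (0.020553943 − 0.020737)/0.020737/(2/12) = -0.052965 → -5.30%.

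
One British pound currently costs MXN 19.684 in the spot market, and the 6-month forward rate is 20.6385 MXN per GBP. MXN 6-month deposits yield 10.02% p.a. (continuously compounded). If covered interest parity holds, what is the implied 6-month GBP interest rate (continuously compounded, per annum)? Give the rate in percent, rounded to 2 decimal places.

T = 6/12 years.
CIP gives F = S · g_MXN/g_GBP, so g_MXN/g_GBP = 20.6385/19.684 = 1.0484912.
MXN growth factor: e^(0.1002×6/12) = 1.0513762.
Hence g_GBP = 1.0027516.
Take logs: ln 1.0027516 / (6/12) = 0.005496, so 0.55%.

0.55%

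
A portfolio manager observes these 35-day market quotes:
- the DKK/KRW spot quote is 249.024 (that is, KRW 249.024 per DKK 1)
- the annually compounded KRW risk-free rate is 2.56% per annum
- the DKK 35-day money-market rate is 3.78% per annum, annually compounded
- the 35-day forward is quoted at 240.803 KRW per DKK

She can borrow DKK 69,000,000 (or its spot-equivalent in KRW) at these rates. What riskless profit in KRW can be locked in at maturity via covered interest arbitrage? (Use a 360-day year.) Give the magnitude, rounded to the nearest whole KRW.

T = 35/360 years.
Route A — deposit DKK, sell forward: 69,000,000 × 1.003613758599 × 240.803 = KRW 16,675,451,069.92.
Route B — convert at spot, deposit KRW: 69,000,000 × 249.024 × 1.002460586875 = KRW 17,224,935,417.83.
The quoted forward undervalues DKK, so borrow DKK, convert to KRW at spot, deposit the KRW at 2.56%, and buy DKK forward at 240.803 to cover the loan.
Profit = 17,224,935,417.83 − 16,675,451,069.92 = KRW 549,484,348.

KRW 549,484,348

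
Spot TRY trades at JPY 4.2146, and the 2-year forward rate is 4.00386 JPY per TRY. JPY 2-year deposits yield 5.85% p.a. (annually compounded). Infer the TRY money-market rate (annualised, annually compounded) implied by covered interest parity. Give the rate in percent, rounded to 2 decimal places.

T = 2 years.
F/S = 4.00386/4.2146 = 0.9499976 = (growth of JPY) / (growth of TRY).
The JPY side grows by (1 + 0.0585)^2 = 1.1204223.
Hence g_TRY = 1.1793949.
r = 1.1793949^(1/2) − 1 = 0.085999 → 8.60%.

8.60%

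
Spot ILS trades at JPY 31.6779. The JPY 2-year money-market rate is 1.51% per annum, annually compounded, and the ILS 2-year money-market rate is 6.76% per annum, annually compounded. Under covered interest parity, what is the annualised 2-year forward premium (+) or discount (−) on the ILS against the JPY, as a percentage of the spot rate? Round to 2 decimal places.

T = 2 years.
No-arbitrage forward: 31.6779 × 1.030428 / 1.1397698 = 28.6389367 JPY/ILS.
(F − S)/S ÷ T = (28.6389367 − 31.6779)/31.6779/2 = -0.047967 → -4.80%.

-4.80%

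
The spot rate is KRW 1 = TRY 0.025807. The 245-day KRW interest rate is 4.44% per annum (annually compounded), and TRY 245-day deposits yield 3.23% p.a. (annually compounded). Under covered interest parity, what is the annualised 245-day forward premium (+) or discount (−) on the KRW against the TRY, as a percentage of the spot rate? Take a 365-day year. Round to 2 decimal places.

-1.16%

T = 245/365 years.
F = S · g_TRY/g_KRW = 0.025807 × 1.0215673/1.0295894 = 0.025605923.
Annualised premium = (F − S)/S × (1/T) = (0.025605923 − 0.025807)/0.025807 ÷ (245/365) = -1.16%.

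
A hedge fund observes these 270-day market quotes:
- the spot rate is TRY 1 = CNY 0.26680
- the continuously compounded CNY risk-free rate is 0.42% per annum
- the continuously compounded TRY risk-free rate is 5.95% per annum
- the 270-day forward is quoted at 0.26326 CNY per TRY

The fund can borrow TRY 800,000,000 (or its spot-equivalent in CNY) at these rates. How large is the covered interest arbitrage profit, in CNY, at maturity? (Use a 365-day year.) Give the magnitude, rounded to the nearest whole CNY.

T = 270/365 years.
Keep in TRY, deliver into the forward: 800,000,000·1.04499666981·0.26326 = CNY 220,084,658.64.
Swap to CNY now, deposit: 800,000,000·0.26680·1.00311168057 = CNY 214,104,157.10.
The quoted forward overvalues TRY, so borrow CNY, buy TRY at spot, deposit the TRY at 5.95%, and sell the proceeds forward at 0.26326.
Profit = 220,084,658.64 − 214,104,157.10 = CNY 5,980,502.

CNY 5,980,502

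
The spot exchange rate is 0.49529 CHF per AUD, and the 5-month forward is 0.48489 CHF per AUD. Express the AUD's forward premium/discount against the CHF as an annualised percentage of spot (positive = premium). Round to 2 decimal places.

T = 5/12 years.
AUD trades forward at -2.09978% vs spot over the period.
Per annum: -0.0209978 / (5/12) = -0.050395 = -5.04%.

-5.04%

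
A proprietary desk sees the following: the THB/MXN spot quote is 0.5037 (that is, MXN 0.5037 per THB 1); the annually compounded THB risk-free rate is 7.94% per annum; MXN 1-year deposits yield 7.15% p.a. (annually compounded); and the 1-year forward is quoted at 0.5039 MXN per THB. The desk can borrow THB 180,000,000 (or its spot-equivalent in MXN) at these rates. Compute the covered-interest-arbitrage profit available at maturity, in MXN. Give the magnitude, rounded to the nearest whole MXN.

T = 1 year.
Route A — deposit THB, sell forward: 180,000,000 × 1.079400 × 0.5039 = MXN 97,903,738.80.
Route B — convert at spot, deposit MXN: 180,000,000 × 0.5037 × 1.071500 = MXN 97,148,619.00.
The quoted forward overvalues THB, so borrow MXN, buy THB at spot, deposit the THB at 7.94%, and sell the proceeds forward at 0.5039.
The gap between the two covered legs is MXN 755,120.

MXN 755,120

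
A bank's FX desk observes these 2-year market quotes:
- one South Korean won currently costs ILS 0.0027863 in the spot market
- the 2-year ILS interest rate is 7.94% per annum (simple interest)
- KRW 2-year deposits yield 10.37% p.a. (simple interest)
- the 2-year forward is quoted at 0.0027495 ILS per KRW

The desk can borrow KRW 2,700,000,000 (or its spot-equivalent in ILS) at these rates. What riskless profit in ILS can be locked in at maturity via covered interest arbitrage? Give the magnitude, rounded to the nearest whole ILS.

T = 2 years.
Invest the KRW and cover forward: 2,700,000,000 × 1.207400 × 0.0027495 = ILS 8,963,315.01.
Convert at spot and invest in ILS: 2,700,000,000 × 0.0027863 × 1.158800 = ILS 8,717,663.99.
The quoted forward overvalues KRW, so borrow ILS, buy KRW at spot, deposit the KRW at 10.37%, and sell the proceeds forward at 0.0027495.
The gap between the two covered legs is ILS 245,651.

ILS 245,651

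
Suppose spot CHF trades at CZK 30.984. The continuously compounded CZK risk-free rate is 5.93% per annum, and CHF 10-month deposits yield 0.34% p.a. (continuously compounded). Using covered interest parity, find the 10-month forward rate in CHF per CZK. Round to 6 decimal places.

0.030806

T = 10/12 years.
Growth of 1 CZK over T: e^(0.0593×10/12) = 1.050658.
CHF growth factor: e^(0.0034×10/12) = 1.0028374.
CIP: F = S · (grow CZK)/(grow CHF) = 30.984 × 1.050658/1.0028374 = 32.46148 CZK per CHF.
Quoted the other way: 1/32.46148 = 0.030806 CHF per CZK.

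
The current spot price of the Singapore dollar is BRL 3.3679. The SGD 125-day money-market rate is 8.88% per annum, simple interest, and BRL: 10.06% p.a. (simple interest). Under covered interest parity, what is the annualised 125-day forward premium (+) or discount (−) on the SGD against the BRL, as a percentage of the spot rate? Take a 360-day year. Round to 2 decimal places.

T = 125/360 years.
No-arbitrage forward: 3.3679 × 1.0349306 / 1.0308333 = 3.3812865 BRL/SGD.
(F − S)/S ÷ T = (3.3812865 − 3.3679)/3.3679/(125/360) = 0.011447 → 1.14%.

+1.14%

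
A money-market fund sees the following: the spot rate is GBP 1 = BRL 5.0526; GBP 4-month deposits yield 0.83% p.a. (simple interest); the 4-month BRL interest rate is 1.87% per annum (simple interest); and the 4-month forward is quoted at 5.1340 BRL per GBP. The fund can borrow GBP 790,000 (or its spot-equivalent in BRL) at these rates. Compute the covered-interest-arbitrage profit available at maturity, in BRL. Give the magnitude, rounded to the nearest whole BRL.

BRL 50,647

T = 4/12 years.
Invest the GBP and cover forward: 790,000 × 1.002766667 × 5.1340 = BRL 4,067,081.21.
Convert at spot and invest in BRL: 790,000 × 5.0526 × 1.006233333 = BRL 4,016,434.69.
The quoted forward overvalues GBP, so borrow BRL, buy GBP at spot, deposit the GBP at 0.83%, and sell the proceeds forward at 5.1340.
The gap between the two covered legs is BRL 50,647.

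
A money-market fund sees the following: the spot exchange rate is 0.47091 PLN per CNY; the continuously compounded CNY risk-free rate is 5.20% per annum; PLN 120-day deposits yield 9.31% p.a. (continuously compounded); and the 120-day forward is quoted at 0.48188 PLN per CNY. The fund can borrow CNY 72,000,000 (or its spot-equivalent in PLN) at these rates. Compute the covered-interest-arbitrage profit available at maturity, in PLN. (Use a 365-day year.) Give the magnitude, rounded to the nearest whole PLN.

PLN 334,254

T = 120/365 years.
Keep in CNY, deliver into the forward: 72,000,000·1.0172428615·0.48188 = PLN 35,293,607.29.
Swap to PLN now, deposit: 72,000,000·0.47091·1.0310814668 = PLN 34,959,353.29.
The quoted forward overvalues CNY, so borrow PLN, buy CNY at spot, deposit the CNY at 5.20%, and sell the proceeds forward at 0.48188.
The gap between the two covered legs is PLN 334,254.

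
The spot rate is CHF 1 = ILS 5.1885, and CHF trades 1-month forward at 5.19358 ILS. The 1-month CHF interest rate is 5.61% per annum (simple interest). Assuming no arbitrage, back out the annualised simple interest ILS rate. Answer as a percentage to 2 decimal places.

6.79%

T = 1/12 years.
F/S = 5.19358/5.1885 = 1.0009791 = (growth of ILS) / (growth of CHF).
The CHF side grows by 1 + 0.0561×1/12 = 1.004675.
So the ILS growth factor = 1.0056587.
(1.0056587 − 1)/T = 0.067904, i.e. 6.79%.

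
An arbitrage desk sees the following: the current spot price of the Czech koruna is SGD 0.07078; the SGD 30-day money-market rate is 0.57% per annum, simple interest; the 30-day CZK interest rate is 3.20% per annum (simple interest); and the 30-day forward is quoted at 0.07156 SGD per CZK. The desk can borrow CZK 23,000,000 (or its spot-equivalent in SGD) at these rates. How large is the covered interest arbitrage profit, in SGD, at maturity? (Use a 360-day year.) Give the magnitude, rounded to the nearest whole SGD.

T = 30/360 years.
Invest the CZK and cover forward: 23,000,000 × 1.002666667 × 0.07156 = SGD 1,650,269.01.
Convert at spot and invest in SGD: 23,000,000 × 0.07078 × 1.000475 = SGD 1,628,713.27.
The quoted forward overvalues CZK, so borrow SGD, buy CZK at spot, deposit the CZK at 3.20%, and sell the proceeds forward at 0.07156.
The gap between the two covered legs is SGD 21,556.

SGD 21,556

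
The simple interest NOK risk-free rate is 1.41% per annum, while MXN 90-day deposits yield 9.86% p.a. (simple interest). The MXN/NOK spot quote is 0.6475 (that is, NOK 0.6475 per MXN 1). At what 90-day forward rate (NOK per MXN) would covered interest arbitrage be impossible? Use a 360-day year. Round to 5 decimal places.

T = 90/360 years.
NOK accumulates by 1 + 0.0141×90/360 = 1.003525.
MXN growth factor: 1 + 0.0986×90/360 = 1.024650.
Forward (NOK per MXN) = 0.6475 × 1.003525 / 1.024650 = 0.6341506.

0.63415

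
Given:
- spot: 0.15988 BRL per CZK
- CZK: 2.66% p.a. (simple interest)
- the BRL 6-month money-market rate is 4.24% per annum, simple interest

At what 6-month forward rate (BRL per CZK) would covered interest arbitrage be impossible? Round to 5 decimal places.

0.16113

T = 6/12 years.
BRL accumulates by 1 + 0.0424×6/12 = 1.021200.
CZK growth factor: 1 + 0.0266×6/12 = 1.013300.
So F = 0.15988 × 1.021200 / 1.013300 = 0.1611265 (BRL/CZK).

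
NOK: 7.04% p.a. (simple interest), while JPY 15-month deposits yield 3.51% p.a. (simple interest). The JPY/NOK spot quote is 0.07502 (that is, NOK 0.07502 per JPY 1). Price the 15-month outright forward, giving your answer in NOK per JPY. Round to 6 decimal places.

T = 15/12 years.
NOK growth factor: 1 + 0.0704×15/12 = 1.088000.
JPY accumulates by 1 + 0.0351×15/12 = 1.043875.
Forward (NOK per JPY) = 0.07502 × 1.088000 / 1.043875 = 0.07819112.

0.078191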